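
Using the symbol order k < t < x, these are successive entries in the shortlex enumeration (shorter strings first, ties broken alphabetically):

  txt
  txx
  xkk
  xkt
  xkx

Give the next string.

The successor of xkx increments the rightmost position that isn't already x and resets every position after it to k.

xtk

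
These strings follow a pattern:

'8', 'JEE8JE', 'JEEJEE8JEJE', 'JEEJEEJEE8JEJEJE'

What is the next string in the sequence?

s(k+1) = JEE·s(k)·JE, so each term gains JEE as a prefix and JE as a suffix.
So the next term is JEE·JEEJEEJEE8JEJEJE·JE.

JEEJEEJEEJEE8JEJEJEJE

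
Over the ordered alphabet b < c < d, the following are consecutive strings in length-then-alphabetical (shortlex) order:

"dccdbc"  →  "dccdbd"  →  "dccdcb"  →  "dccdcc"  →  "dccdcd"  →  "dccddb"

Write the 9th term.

dcdbbb

Continuing the enumeration 3 steps past dccddb: dccddb → dccddc → dccddd → (answer).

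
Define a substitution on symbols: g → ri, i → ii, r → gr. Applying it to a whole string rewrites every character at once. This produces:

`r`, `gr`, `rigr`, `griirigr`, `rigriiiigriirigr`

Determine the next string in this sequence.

Replace each of the 16 characters of rigriiiigriirigr in place — gr ii ri gr ii ii ii ii ri gr ii ii gr ii ri gr — and concatenate.

griirigriiiiiiiirigriiiigriirigr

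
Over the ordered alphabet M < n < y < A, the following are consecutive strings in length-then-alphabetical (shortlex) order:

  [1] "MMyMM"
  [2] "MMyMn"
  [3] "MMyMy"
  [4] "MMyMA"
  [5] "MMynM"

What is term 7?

MMyny

Stepping forward 2 times from MMynM: MMynM → MMynn, then the target.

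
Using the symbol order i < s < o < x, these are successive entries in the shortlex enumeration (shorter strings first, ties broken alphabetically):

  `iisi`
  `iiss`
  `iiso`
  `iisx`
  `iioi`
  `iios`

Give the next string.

Treat iios as a base-4 numeral over the given alphabet and add one, carrying through any trailing x's.

iioo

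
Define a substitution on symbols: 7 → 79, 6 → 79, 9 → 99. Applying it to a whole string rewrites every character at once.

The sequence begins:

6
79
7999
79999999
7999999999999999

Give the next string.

Rewriting the 16 symbols of 7999999999999999 one by one yields 79 99 99 99 99 99 99 99 99 99 99 99 99 99 99 99; concatenated:

79999999999999999999999999999999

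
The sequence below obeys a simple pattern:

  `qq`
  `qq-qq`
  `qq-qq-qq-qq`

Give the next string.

qq-qq-qq-qq-qq-qq-qq-qq

Each string is two copies of the previous one joined by '-'.
One more doubling of qq-qq-qq-qq gives the answer.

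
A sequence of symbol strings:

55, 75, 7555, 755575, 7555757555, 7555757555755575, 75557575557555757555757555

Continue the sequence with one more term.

755575755575557575557575557555757555755575

Each term (from the third on) is the previous term followed by the one before it: term 3 = 75·55 = 7555.
So term 8 is 75557575557555757555757555·7555757555755575.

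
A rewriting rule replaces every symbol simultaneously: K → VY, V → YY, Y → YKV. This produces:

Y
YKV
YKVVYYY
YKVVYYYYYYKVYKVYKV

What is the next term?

YKVVYYYYYYKVYKVYKVYKVYKVYKVVYYYYKVVYYYYKVVYYY

Applying the rule to each of the 18 symbols of YKVVYYYYYYKVYKVYKV gives the pieces YKV VY YY YY YKV YKV YKV YKV YKV YKV VY YY YKV VY YY YKV VY YY, which concatenate to the answer.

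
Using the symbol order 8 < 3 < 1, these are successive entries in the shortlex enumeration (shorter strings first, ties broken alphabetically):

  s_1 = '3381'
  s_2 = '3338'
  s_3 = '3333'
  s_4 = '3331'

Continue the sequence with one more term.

3318

Find the rightmost character of 3331 below 1, bump it to the next letter, and reset everything to its right to 8.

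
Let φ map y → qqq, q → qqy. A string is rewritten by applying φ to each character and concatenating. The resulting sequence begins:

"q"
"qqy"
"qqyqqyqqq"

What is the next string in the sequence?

Expanding qqyqqyqqq: q→qqy, q→qqy, y→qqq, q→qqy, q→qqy, y→qqq, q→qqy, q→qqy, q→qqy. Concatenated: qqy qqy qqq qqy qqy qqq qqy qqy qqy.

qqyqqyqqqqqyqqyqqqqqyqqyqqy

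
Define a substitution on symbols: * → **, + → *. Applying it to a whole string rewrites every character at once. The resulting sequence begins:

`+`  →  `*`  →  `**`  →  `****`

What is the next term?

Expanding ****: *→**, *→**, *→**, *→**. Concatenated: ** ** ** **.

********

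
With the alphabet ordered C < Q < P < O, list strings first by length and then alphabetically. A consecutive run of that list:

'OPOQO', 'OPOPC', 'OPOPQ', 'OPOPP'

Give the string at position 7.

OPOOQ

Stepping forward 3 times from OPOPP: OPOPP → OPOPO → OPOOC, then the target.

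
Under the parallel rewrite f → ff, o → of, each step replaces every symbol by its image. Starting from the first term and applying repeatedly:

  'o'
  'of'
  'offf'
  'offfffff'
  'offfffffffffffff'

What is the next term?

offfffffffffffffffffffffffffffff

Replace each of the 16 characters of offfffffffffffff in place — of ff ff ff ff ff ff ff ff ff ff ff ff ff ff ff — and concatenate.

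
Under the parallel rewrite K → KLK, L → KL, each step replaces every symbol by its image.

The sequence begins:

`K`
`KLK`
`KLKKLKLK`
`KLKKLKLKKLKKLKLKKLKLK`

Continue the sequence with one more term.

KLKKLKLKKLKKLKLKKLKLKKLKKLKLKKLKKLKLKKLKLKKLKKLKLKKLKLK

Applying the rule to each of the 21 symbols of KLKKLKLKKLKKLKLKKLKLK gives the pieces KLK KL KLK KLK KL KLK KL KLK KLK KL KLK KLK KL KLK KL KLK KLK KL KLK KL KLK, which concatenate to the answer.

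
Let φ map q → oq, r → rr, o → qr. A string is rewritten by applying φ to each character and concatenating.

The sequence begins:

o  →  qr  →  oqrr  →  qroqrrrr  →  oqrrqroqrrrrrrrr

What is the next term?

qroqrrrroqrrqroqrrrrrrrrrrrrrrrr

Applying the rule to each of the 16 symbols of oqrrqroqrrrrrrrr gives the pieces qr oq rr rr oq rr qr oq rr rr rr rr rr rr rr rr, which concatenate to the answer.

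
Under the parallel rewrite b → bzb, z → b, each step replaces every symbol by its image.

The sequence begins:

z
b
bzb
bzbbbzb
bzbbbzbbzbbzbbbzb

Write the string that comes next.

bzbbbzbbzbbzbbbzbbzbbbzbbzbbbzbbzbbzbbbzb

Replace each of the 17 characters of bzbbbzbbzbbzbbbzb in place — bzb b bzb bzb bzb b bzb bzb b bzb bzb b bzb bzb bzb b bzb — and concatenate.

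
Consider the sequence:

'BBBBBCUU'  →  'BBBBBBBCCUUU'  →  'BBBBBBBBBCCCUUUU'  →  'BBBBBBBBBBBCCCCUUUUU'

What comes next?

BBBBBBBBBBBBBCCCCCUUUUUU

The n-th term is 2n+1 B's then n-1 C's then n U's, where the shown terms are n = 2, 3, 4, 5.
For the next term, n = 6, so the run lengths are 13, 5, 6.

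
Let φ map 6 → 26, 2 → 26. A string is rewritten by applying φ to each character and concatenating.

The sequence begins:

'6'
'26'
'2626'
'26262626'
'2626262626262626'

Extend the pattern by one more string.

Rewriting the 16 symbols of 2626262626262626 one by one yields 26 26 26 26 26 26 26 26 26 26 26 26 26 26 26 26; concatenated:

26262626262626262626262626262626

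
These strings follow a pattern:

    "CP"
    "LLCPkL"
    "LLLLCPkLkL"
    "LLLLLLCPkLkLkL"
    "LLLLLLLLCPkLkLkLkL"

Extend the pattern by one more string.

LLLLLLLLLLCPkLkLkLkLkL

s(k+1) = LL·s(k)·kL, so each term gains LL as a prefix and kL as a suffix.
So the next term is LL·LLLLLLLLCPkLkLkLkL·kL.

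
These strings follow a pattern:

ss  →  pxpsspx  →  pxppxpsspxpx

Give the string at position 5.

s(k+1) = pxp·s(k)·px, so each term gains pxp as a prefix and px as a suffix.
From pxppxpsspxpx, 2 further steps: pxppxpsspxpx → pxppxppxpsspxpxpx → (answer).

pxppxppxppxpsspxpxpxpx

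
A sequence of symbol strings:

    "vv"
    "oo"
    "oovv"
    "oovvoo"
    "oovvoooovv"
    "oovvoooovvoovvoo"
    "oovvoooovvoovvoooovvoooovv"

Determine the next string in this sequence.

This is a Fibonacci-style word recurrence s(k) = s(k−1)·s(k−2): e.g. oo·vv = oovv.
Continuing: oovvoooovvoovvoooovvoooovv · oovvoooovvoovvoo gives term 8.

oovvoooovvoovvoooovvoooovvoovvoooovvoovvoo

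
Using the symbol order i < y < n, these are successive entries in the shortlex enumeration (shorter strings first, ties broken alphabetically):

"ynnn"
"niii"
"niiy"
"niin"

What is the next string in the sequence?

Find the rightmost character of niin below n, bump it to the next letter, and reset everything to its right to i.

niyi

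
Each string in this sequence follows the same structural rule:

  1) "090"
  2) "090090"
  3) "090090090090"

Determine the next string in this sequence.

090090090090090090090090

Each string is two copies of the previous one concatenated.
One more doubling of 090090090090 gives the answer.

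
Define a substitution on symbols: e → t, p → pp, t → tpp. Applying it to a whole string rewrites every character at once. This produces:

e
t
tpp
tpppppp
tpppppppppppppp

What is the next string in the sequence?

Rewriting the 15 symbols of tpppppppppppppp one by one yields tpp pp pp pp pp pp pp pp pp pp pp pp pp pp pp; concatenated:

tpppppppppppppppppppppppppppppp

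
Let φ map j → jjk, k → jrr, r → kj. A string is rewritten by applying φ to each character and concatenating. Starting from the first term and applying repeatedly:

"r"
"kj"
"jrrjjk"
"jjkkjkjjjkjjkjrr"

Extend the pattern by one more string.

jjkjjkjrrjrrjjkjrrjjkjjkjjkjrrjjkjjkjrrjjkkjkj

φ(jjkkjkjjjkjjkjrr) expands symbol-by-symbol to jjk jjk jrr jrr jjk jrr jjk jjk jjk jrr jjk jjk jrr jjk kj kj; joining the 16 pieces gives the next term.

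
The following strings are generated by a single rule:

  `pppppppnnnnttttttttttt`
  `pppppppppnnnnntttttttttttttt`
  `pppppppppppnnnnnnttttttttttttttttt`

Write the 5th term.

pppppppppppppppnnnnnnnnttttttttttttttttttttttt

Term n consists of 2n+1 p's, followed by n+1 n's, followed by 3n+2 t's, where the shown terms are n = 3, 4, 5.
For term 5, n = 7, so the run lengths are 15, 8, 23.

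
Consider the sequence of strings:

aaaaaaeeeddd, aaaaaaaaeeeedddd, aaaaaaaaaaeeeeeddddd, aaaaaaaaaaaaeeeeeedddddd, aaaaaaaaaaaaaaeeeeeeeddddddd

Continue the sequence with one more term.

Each string has the form a^{2n} e^{n} d^{n}, where the shown terms are n = 3, 4, 5, 6, 7.
Setting n = 8 gives 16, 8, 8 characters in each block.

aaaaaaaaaaaaaaaaeeeeeeeedddddddd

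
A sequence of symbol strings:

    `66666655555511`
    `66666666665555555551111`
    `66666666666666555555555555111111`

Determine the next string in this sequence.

66666666666666666655555555555555511111111

Each string has the form 6^{4n-2} 5^{3n} 1^{2n-2}, where the shown terms are n = 2, 3, 4.
At n = 5 the blocks have lengths 18, 15, 8.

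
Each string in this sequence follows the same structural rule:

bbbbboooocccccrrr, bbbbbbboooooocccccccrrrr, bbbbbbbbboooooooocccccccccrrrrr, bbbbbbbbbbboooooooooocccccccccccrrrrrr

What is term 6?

bbbbbbbbbbbbbbboooooooooooooocccccccccccccccrrrrrrrr

Each string has the form b^{2n+1} o^{2n} c^{2n+1} r^{n+1}, where the shown terms are n = 2, 3, 4, 5.
For term 6, n = 7, so the run lengths are 15, 14, 15, 8.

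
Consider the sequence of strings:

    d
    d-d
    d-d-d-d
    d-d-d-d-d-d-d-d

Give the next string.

Each string is two copies of the previous one joined by '-'.
Doubling d-d-d-d-d-d-d-d with '-' between the halves:

d-d-d-d-d-d-d-d-d-d-d-d-d-d-d-d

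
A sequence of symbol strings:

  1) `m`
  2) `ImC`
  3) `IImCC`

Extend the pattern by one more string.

IIImCCC

Every step adds I to the front and C to the end of the previous string.
So the next term is I·IImCC·C.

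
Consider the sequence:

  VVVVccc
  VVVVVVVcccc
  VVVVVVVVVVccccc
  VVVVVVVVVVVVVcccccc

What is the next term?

VVVVVVVVVVVVVVVVccccccc

The n-th term is 3n+1 V's then n+2 c's (n = 1, 2, …).
At n = 5 the blocks have lengths 16, 7.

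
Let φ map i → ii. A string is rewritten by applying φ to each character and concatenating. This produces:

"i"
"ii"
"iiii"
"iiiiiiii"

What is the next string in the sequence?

Rewriting each symbol of iiiiiiii: i→ii, i→ii, i→ii, i→ii, i→ii, i→ii, i→ii, i→ii, which concatenates to ii ii ii ii ii ii ii ii.

iiiiiiiiiiiiiiii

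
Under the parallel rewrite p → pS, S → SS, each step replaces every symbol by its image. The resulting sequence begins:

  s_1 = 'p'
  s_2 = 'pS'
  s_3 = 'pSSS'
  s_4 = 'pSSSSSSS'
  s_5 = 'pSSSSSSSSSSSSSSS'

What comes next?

φ(pSSSSSSSSSSSSSSS) expands symbol-by-symbol to pS SS SS SS SS SS SS SS SS SS SS SS SS SS SS SS; joining the 16 pieces gives the next term.

pSSSSSSSSSSSSSSSSSSSSSSSSSSSSSSS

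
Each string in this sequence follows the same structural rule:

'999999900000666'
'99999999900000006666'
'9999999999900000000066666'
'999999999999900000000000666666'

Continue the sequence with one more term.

The n-th term is 2n+1 9's then 2n-1 0's then n 6's, where the shown terms are n = 3, 4, 5, 6.
At n = 7 the blocks have lengths 15, 13, 7.

99999999999999900000000000006666666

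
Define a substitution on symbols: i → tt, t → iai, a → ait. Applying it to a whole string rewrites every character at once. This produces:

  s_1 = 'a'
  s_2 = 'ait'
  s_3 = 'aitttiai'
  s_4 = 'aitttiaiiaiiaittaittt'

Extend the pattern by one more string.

aitttiaiiaiiaittaitttttaitttttaitttiaiiaiaitttiaiiaiiai

Replace each of the 21 characters of aitttiaiiaiiaittaittt in place — ait tt iai iai iai tt ait tt tt ait tt tt ait tt iai iai ait tt iai iai iai — and concatenate.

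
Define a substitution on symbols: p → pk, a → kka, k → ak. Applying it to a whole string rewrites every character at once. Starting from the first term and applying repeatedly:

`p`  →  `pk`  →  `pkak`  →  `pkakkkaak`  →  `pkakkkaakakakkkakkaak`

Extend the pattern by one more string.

Rewriting the 21 symbols of pkakkkaakakakkkakkaak one by one yields pk ak kka ak ak ak kka kka ak kka ak kka ak ak ak kka ak ak kka kka ak; concatenated:

pkakkkaakakakkkakkaakkkaakkkaakakakkkaakakkkakkaak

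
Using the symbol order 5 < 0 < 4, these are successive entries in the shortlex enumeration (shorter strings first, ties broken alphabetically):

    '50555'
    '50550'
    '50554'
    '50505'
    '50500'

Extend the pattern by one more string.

The successor of 50500 increments the rightmost position that isn't already 4 and resets every position after it to 5.

50504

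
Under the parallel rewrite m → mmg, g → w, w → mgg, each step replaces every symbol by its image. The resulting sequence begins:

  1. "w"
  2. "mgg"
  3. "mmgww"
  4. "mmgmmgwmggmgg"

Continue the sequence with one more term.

Replace each of the 13 characters of mmgmmgwmggmgg in place — mmg mmg w mmg mmg w mgg mmg w w mmg w w — and concatenate.

mmgmmgwmmgmmgwmggmmgwwmmgww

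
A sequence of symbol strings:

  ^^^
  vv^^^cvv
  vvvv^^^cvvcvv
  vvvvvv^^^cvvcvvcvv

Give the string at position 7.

vvvvvvvvvvvv^^^cvvcvvcvvcvvcvvcvv

s(k+1) = vv·s(k)·cvv, so each term gains vv as a prefix and cvv as a suffix.
From vvvvvv^^^cvvcvvcvv, 3 further steps: vvvvvv^^^cvvcvvcvv → vvvvvvvv^^^cvvcvvcvvcvv → vvvvvvvvvv^^^cvvcvvcvvcvvcvv → (answer).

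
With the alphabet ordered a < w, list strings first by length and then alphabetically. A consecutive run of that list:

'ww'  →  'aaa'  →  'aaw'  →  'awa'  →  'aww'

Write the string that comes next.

Treat aww as a base-2 numeral over the given alphabet and add one, carrying through any trailing w's.

waa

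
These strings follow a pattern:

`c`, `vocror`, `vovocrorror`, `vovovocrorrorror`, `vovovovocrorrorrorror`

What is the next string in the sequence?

s(k+1) = vo·s(k)·ror, so each term gains vo as a prefix and ror as a suffix.
Applying this once more to vovovovocrorrorrorror:

vovovovovocrorrorrorrorror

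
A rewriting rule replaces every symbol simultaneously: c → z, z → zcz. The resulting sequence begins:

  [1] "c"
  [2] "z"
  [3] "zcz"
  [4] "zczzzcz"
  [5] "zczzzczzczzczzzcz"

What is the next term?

φ(zczzzczzczzczzzcz) expands symbol-by-symbol to zcz z zcz zcz zcz z zcz zcz z zcz zcz z zcz zcz zcz z zcz; joining the 17 pieces gives the next term.

zczzzczzczzczzzczzczzzczzczzzczzczzczzzcz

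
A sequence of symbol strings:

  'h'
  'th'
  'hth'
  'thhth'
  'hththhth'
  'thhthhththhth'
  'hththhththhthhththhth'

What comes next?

thhthhththhthhththhththhthhththhth

This is a Fibonacci-style word recurrence s(k) = s(k−2)·s(k−1): e.g. h·th = hth.
So term 8 is thhthhththhth·hththhththhthhththhth.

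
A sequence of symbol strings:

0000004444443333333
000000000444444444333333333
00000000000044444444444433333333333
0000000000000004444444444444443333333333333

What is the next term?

The n-th term is 3n 0's then 3n 4's then 2n+3 3's, where the shown terms are n = 2, 3, 4, 5.
At n = 6 the blocks have lengths 18, 18, 15.

000000000000000000444444444444444444333333333333333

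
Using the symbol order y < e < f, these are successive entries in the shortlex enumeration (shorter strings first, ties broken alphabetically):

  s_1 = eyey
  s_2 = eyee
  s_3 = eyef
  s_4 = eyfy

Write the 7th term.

Advancing 3 positions from eyfy through eyfy → eyfe → eyff reaches term 7.

eeyy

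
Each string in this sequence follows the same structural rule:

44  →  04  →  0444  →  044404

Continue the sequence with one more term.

Each term (from the third on) is the previous term followed by the one before it: term 3 = 04·44 = 0444.
Continuing: 044404 · 0444 gives term 5.

0444040444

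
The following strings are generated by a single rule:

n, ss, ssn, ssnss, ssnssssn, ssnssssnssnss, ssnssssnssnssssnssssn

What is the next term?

From term 3 onward, concatenate the last term with the second-to-last: ss·n = ssn, ssn·ss = ssnss, …
So term 8 is ssnssssnssnssssnssssn·ssnssssnssnss.

ssnssssnssnssssnssssnssnssssnssnss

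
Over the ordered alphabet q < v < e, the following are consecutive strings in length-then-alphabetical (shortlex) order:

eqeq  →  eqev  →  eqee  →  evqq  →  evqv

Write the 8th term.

evvv

Advancing 3 positions from evqv through evqv → evqe → evvq reaches term 8.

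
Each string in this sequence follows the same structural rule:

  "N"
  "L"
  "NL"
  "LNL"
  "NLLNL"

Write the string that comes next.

LNLNLLNL

This is a Fibonacci-style word recurrence s(k) = s(k−2)·s(k−1): e.g. N·L = NL.
The next term joins LNL and NLLNL.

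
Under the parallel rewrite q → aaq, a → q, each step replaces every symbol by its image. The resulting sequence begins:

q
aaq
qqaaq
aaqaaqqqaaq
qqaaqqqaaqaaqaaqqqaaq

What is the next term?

aaqaaqqqaaqaaqaaqqqaaqqqaaqqqaaqaaqaaqqqaaq

Applying the rule to each of the 21 symbols of qqaaqqqaaqaaqaaqqqaaq gives the pieces aaq aaq q q aaq aaq aaq q q aaq q q aaq q q aaq aaq aaq q q aaq, which concatenate to the answer.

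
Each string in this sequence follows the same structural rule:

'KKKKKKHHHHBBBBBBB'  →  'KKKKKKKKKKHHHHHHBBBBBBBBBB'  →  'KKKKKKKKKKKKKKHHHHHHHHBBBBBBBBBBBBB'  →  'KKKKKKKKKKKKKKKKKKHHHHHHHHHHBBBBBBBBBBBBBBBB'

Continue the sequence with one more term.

Term n consists of 4n-2 K's, followed by 2n H's, followed by 3n+1 B's, where the shown terms are n = 2, 3, 4, 5.
For the next term, n = 6, so the run lengths are 22, 12, 19.

KKKKKKKKKKKKKKKKKKKKKKHHHHHHHHHHHHBBBBBBBBBBBBBBBBBBB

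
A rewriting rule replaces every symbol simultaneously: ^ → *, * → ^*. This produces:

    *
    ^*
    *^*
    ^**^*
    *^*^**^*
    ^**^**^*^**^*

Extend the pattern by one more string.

Rewriting the 13 symbols of ^**^**^*^**^* one by one yields * ^* ^* * ^* ^* * ^* * ^* ^* * ^*; concatenated:

*^*^**^*^**^**^*^**^*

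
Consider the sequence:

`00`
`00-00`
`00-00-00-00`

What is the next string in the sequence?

00-00-00-00-00-00-00-00

s(k+1) = s(k)·-·s(k) — each term doubles the last with '-' between the halves.
So the next term is two copies of 00-00-00-00 with '-' between the halves.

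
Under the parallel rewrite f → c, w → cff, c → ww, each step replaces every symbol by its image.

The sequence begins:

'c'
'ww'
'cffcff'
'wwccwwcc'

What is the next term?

cffcffwwwwcffcffwwww

Apply φ to wwccwwcc symbol by symbol: w→cff, w→cff, c→ww, c→ww, w→cff, w→cff, c→ww, c→ww; joined: cff cff ww ww cff cff ww ww.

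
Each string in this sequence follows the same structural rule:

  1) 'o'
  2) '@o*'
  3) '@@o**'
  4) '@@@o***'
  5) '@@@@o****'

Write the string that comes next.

@@@@@o*****

s(k+1) = @·s(k)·*, so each term gains @ as a prefix and * as a suffix.
One more step from @@@@o**** gives the answer.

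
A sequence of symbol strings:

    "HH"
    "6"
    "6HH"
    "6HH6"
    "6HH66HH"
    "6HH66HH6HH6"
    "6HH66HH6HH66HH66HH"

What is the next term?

6HH66HH6HH66HH66HH6HH66HH6HH6

From term 3 onward, concatenate the last term with the second-to-last: 6·HH = 6HH, 6HH·6 = 6HH6, …
The next term joins 6HH66HH6HH66HH66HH and 6HH66HH6HH6.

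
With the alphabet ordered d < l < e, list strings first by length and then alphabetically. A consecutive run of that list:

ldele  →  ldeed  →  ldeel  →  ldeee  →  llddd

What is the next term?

llddl

Find the rightmost character of llddd below e, bump it to the next letter, and reset everything to its right to d.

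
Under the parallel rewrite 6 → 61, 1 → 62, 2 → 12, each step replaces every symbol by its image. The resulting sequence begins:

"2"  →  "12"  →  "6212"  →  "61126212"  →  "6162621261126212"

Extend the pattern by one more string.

Applying the rule to each of the 16 symbols of 6162621261126212 gives the pieces 61 62 61 12 61 12 62 12 61 62 62 12 61 12 62 12, which concatenate to the answer.

61626112611262126162621261126212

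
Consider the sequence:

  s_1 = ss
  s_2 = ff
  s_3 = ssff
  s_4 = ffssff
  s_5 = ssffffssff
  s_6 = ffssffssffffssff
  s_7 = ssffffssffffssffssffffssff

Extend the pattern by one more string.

ffssffssffffssffssffffssffffssffssffffssff

From term 3 onward, concatenate the second-to-last term with the last: ss·ff = ssff, ff·ssff = ffssff, …
Continuing: ffssffssffffssff · ssffffssffffssffssffffssff gives term 8.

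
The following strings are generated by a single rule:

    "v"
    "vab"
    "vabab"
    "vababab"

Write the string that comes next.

vabababab

The strings grow by a fixed suffix ab each time.
So the next term is vababab·ab.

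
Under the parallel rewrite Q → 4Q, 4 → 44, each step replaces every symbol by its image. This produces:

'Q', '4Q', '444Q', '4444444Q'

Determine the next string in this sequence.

444444444444444Q

Rewriting each symbol of 4444444Q: 4→44, 4→44, 4→44, 4→44, 4→44, 4→44, 4→44, Q→4Q, which concatenates to 44 44 44 44 44 44 44 4Q.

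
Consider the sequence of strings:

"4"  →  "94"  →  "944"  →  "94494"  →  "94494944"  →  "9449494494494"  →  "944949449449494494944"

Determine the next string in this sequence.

9449494494494944949449449494494494

Each term (from the third on) is the previous term followed by the one before it: term 3 = 94·4 = 944.
The next term joins 944949449449494494944 and 9449494494494.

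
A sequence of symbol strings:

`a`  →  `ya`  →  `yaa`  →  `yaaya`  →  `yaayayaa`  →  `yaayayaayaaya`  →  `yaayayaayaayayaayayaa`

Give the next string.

Each term (from the third on) is the previous term followed by the one before it: term 3 = ya·a = yaa.
The next term joins yaayayaayaayayaayayaa and yaayayaayaaya.

yaayayaayaayayaayayaayaayayaayaaya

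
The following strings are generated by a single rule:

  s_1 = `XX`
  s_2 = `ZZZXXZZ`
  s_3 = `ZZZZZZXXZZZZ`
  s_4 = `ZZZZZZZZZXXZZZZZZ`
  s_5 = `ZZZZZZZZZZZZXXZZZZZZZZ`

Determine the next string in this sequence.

Every step adds ZZZ to the front and ZZ to the end of the previous string.
One more step from ZZZZZZZZZZZZXXZZZZZZZZ gives the answer.

ZZZZZZZZZZZZZZZXXZZZZZZZZZZ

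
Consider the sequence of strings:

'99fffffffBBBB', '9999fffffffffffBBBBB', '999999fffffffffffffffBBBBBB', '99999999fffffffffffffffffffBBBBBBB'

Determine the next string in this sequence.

9999999999fffffffffffffffffffffffBBBBBBBB

Each string has the form 9^{2n} f^{4n+3} B^{n+3} (n = 1, 2, …).
Setting n = 5 gives 10, 23, 8 characters in each block.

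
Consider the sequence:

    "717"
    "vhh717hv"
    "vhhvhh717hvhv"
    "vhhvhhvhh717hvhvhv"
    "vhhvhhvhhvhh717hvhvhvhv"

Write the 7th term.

Each term wraps the previous one in vhh on the left and hv on the right.
From vhhvhhvhhvhh717hvhvhvhv, 2 further steps: vhhvhhvhhvhh717hvhvhvhv → vhhvhhvhhvhhvhh717hvhvhvhvhv → (answer).

vhhvhhvhhvhhvhhvhh717hvhvhvhvhvhv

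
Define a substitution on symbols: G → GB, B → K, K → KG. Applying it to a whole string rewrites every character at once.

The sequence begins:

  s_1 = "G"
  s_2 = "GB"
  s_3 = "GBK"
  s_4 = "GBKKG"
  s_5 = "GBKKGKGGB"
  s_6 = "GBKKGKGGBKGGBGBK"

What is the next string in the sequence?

GBKKGKGGBKGGBGBKKGGBGBKGBKKG

φ(GBKKGKGGBKGGBGBK) expands symbol-by-symbol to GB K KG KG GB KG GB GB K KG GB GB K GB K KG; joining the 16 pieces gives the next term.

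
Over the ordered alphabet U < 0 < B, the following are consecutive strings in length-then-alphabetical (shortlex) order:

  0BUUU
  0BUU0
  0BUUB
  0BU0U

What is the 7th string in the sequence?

Continuing the enumeration 3 steps past 0BU0U: 0BU0U → 0BU00 → 0BU0B → (answer).

0BUBU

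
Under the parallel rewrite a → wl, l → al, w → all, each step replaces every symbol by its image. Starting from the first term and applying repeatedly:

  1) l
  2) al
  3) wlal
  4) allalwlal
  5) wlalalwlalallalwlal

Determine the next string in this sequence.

allalwlalwlalallalwlalwlalalwlalallalwlal

φ(wlalalwlalallalwlal) expands symbol-by-symbol to all al wl al wl al all al wl al wl al al wl al all al wl al; joining the 19 pieces gives the next term.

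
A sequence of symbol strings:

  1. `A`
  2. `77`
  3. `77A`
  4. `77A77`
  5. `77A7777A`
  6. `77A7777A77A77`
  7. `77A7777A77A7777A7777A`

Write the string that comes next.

From term 3 onward, concatenate the last term with the second-to-last: 77·A = 77A, 77A·77 = 77A77, …
The next term joins 77A7777A77A7777A7777A and 77A7777A77A77.

77A7777A77A7777A7777A77A7777A77A77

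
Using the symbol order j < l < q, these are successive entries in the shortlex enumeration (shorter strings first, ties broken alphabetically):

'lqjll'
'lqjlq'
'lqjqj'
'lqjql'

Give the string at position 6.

Continuing the enumeration 2 steps past lqjql: lqjql → lqjqq → (answer).

lqljj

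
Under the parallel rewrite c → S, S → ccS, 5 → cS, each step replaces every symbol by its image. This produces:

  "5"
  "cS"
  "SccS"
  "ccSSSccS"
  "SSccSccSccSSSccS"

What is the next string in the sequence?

Rewriting the 16 symbols of SSccSccSccSSSccS one by one yields ccS ccS S S ccS S S ccS S S ccS ccS ccS S S ccS; concatenated:

ccSccSSSccSSSccSSSccSccSccSSSccS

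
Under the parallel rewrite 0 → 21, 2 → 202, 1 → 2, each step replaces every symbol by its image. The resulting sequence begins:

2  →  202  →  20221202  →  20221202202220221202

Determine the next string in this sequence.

Replace each of the 20 characters of 20221202202220221202 in place — 202 21 202 202 2 202 21 202 202 21 202 202 202 21 202 202 2 202 21 202 — and concatenate.

202212022022202212022022120220220221202202220221202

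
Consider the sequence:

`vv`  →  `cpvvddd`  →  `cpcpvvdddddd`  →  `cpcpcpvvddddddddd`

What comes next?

Every step adds cp to the front and ddd to the end of the previous string.
Applying this once more to cpcpcpvvddddddddd:

cpcpcpcpvvdddddddddddd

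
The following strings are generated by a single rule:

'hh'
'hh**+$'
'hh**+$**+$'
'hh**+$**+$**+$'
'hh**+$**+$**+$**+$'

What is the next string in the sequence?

Every step adds **+$ to the end: s(k+1) = s(k)·**+$.
One more step from hh**+$**+$**+$**+$ gives the answer.

hh**+$**+$**+$**+$**+$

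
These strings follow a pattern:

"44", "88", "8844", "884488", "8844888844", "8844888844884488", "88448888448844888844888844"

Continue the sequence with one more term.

From term 3 onward, concatenate the last term with the second-to-last: 88·44 = 8844, 8844·88 = 884488, …
Continuing: 88448888448844888844888844 · 8844888844884488 gives term 8.

884488884488448888448888448844888844884488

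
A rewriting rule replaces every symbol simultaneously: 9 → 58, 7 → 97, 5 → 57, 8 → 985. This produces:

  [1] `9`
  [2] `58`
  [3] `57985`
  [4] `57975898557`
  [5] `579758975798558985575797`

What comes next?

5797589757985589757975898557579855898557579757975897

Applying the rule to each of the 24 symbols of 579758975798558985575797 gives the pieces 57 97 58 97 57 985 58 97 57 97 58 985 57 57 985 58 985 57 57 97 57 97 58 97, which concatenate to the answer.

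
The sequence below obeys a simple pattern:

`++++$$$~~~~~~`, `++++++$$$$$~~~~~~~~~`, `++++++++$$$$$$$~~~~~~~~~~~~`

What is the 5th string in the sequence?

Term n consists of 2n+2 +'s, followed by 2n+1 $'s, followed by 3n+3 ~'s (n = 1, 2, …).
For term 5, n = 5, so the run lengths are 12, 11, 18.

++++++++++++$$$$$$$$$$$~~~~~~~~~~~~~~~~~~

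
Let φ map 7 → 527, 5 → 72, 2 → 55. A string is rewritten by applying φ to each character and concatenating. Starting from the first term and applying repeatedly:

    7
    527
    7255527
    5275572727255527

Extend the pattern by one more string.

7255527727252755527555275572727255527

φ(5275572727255527) expands symbol-by-symbol to 72 55 527 72 72 527 55 527 55 527 55 72 72 72 55 527; joining the 16 pieces gives the next term.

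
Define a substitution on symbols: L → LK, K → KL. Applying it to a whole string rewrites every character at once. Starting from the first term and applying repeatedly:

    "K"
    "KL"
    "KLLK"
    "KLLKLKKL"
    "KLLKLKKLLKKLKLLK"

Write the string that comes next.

KLLKLKKLLKKLKLLKLKKLKLLKKLLKLKKL

Replace each of the 16 characters of KLLKLKKLLKKLKLLK in place — KL LK LK KL LK KL KL LK LK KL KL LK KL LK LK KL — and concatenate.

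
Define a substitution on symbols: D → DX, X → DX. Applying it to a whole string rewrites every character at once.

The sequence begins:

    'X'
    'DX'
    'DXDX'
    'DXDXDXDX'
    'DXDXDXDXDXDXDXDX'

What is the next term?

Applying the rule to each of the 16 symbols of DXDXDXDXDXDXDXDX gives the pieces DX DX DX DX DX DX DX DX DX DX DX DX DX DX DX DX, which concatenate to the answer.

DXDXDXDXDXDXDXDXDXDXDXDXDXDXDXDX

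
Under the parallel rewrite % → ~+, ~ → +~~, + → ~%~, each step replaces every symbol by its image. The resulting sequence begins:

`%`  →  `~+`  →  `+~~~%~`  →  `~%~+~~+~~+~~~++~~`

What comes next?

+~~~++~~~%~+~~+~~~%~+~~+~~~%~+~~+~~+~~~%~~%~+~~+~~

φ(~%~+~~+~~+~~~++~~) expands symbol-by-symbol to +~~ ~+ +~~ ~%~ +~~ +~~ ~%~ +~~ +~~ ~%~ +~~ +~~ +~~ ~%~ ~%~ +~~ +~~; joining the 17 pieces gives the next term.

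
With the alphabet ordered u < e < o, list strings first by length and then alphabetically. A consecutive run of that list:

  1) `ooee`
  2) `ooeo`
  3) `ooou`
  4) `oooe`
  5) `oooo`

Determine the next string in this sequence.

After oooo the length-4 strings are exhausted; the first length-5 string is 5 copies of u.

uuuuu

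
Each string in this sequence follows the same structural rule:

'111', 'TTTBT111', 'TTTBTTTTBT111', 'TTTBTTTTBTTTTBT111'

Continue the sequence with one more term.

The strings grow by a fixed prefix TTTBT each time.
Applying this once more to TTTBTTTTBTTTTBT111:

TTTBTTTTBTTTTBTTTTBT111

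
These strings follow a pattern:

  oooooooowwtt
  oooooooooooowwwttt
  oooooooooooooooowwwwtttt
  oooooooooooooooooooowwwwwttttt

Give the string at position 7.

Each string has the form o^{4n} w^{n} t^{n}, where the shown terms are n = 2, 3, 4, 5.
At n = 8 the blocks have lengths 32, 8, 8.

oooooooooooooooooooooooooooooooowwwwwwwwtttttttt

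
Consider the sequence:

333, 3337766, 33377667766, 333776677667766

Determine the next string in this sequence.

3337766776677667766

Each term is the previous one with 7766 appended.
One more step from 333776677667766 gives the answer.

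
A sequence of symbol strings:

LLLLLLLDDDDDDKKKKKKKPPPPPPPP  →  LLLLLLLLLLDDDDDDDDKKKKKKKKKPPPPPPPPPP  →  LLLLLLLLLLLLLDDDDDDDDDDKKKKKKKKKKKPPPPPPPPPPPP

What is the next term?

LLLLLLLLLLLLLLLLDDDDDDDDDDDDKKKKKKKKKKKKKPPPPPPPPPPPPPP

Term n consists of 3n-2 L's, followed by 2n D's, followed by 2n+1 K's, followed by 2n+2 P's, where the shown terms are n = 3, 4, 5.
At n = 6 the blocks have lengths 16, 12, 13, 14.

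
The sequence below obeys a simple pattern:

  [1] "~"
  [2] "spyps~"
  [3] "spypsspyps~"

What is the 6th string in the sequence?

spypsspypsspypsspypsspyps~

Each term is the previous one with spyps prepended.
From spypsspyps~, 3 further steps: spypsspyps~ → spypsspypsspyps~ → spypsspypsspypsspyps~ → (answer).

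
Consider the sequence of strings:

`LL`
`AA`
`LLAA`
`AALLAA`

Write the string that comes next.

LLAAAALLAA

This is a Fibonacci-style word recurrence s(k) = s(k−2)·s(k−1): e.g. LL·AA = LLAA.
The next term joins LLAA and AALLAA.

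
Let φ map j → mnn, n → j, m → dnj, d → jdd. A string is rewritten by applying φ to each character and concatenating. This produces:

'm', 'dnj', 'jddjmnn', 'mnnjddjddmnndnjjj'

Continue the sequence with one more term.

Rewriting the 17 symbols of mnnjddjddmnndnjjj one by one yields dnj j j mnn jdd jdd mnn jdd jdd dnj j j jdd j mnn mnn mnn; concatenated:

dnjjjmnnjddjddmnnjddjdddnjjjjddjmnnmnnmnn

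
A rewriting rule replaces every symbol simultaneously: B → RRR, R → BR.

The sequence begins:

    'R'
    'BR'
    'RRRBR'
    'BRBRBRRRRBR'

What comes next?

Rewriting each symbol of BRBRBRRRRBR: B→RRR, R→BR, B→RRR, R→BR, B→RRR, R→BR, R→BR, R→BR, R→BR, B→RRR, R→BR, which concatenates to RRR BR RRR BR RRR BR BR BR BR RRR BR.

RRRBRRRRBRRRRBRBRBRBRRRRBR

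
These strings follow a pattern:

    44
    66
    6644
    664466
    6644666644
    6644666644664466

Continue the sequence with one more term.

Each term (from the third on) is the previous term followed by the one before it: term 3 = 66·44 = 6644.
So term 7 is 6644666644664466·6644666644.

66446666446644666644666644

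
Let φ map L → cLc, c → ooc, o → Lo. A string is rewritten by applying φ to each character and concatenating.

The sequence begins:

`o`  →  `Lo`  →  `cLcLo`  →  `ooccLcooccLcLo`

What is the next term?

Rewriting the 14 symbols of ooccLcooccLcLo one by one yields Lo Lo ooc ooc cLc ooc Lo Lo ooc ooc cLc ooc cLc Lo; concatenated:

LoLooocooccLcoocLoLooocooccLcooccLcLo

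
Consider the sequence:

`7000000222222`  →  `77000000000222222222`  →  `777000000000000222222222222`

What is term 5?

77777000000000000000000222222222222222222

Reading off run lengths: 7 runs 1, 2, 3; 0 runs 6, 9, 12; 2 runs 6, 9, 12 — each is linear in n, where the shown terms are n = 2, 3, 4.
Setting n = 6 gives 5, 18, 18 characters in each block.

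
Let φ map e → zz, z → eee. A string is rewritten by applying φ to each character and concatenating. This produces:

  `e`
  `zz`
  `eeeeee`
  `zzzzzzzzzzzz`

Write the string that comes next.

eeeeeeeeeeeeeeeeeeeeeeeeeeeeeeeeeeee

Expanding zzzzzzzzzzzz: z→eee, z→eee, z→eee, z→eee, z→eee, z→eee, z→eee, z→eee, z→eee, z→eee, z→eee, z→eee. Concatenated: eee eee eee eee eee eee eee eee eee eee eee eee.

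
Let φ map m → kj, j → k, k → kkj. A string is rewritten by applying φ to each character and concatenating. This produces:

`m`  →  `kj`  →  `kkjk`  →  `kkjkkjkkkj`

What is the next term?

Apply φ to kkjkkjkkkj symbol by symbol: k→kkj, k→kkj, j→k, k→kkj, k→kkj, j→k, k→kkj, k→kkj, k→kkj, j→k; joined: kkj kkj k kkj kkj k kkj kkj kkj k.

kkjkkjkkkjkkjkkkjkkjkkjk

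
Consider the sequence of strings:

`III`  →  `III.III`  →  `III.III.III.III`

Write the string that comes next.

Each string is two copies of the previous one joined by '.'.
One more doubling of III.III.III.III gives the answer.

III.III.III.III.III.III.III.III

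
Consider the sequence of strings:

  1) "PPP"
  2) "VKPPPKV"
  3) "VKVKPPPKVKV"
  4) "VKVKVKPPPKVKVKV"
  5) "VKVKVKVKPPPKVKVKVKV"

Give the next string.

s(k+1) = VK·s(k)·KV, so each term gains VK as a prefix and KV as a suffix.
Applying this once more to VKVKVKVKPPPKVKVKVKV:

VKVKVKVKVKPPPKVKVKVKVKV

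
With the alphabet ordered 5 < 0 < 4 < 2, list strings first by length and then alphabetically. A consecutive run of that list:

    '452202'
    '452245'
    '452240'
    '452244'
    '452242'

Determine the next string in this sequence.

452225

Treat 452242 as a base-4 numeral over the given alphabet and add one, carrying through any trailing 2's.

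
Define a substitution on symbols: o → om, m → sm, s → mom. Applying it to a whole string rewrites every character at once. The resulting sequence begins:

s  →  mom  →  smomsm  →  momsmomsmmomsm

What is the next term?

smomsmmomsmomsmmomsmsmomsmmomsm

φ(momsmomsmmomsm) expands symbol-by-symbol to sm om sm mom sm om sm mom sm sm om sm mom sm; joining the 14 pieces gives the next term.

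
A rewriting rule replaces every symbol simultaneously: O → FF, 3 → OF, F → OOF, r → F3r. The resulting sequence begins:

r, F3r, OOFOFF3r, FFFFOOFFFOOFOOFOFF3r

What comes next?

Applying the rule to each of the 20 symbols of FFFFOOFFFOOFOOFOFF3r gives the pieces OOF OOF OOF OOF FF FF OOF OOF OOF FF FF OOF FF FF OOF FF OOF OOF OF F3r, which concatenate to the answer.

OOFOOFOOFOOFFFFFOOFOOFOOFFFFFOOFFFFFOOFFFOOFOOFOFF3r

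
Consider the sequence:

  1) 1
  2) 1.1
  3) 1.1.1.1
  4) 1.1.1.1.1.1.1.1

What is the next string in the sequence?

s(k+1) = s(k)·.·s(k) — each term doubles the last with '.' between the halves.
One more doubling of 1.1.1.1.1.1.1.1 gives the answer.

1.1.1.1.1.1.1.1.1.1.1.1.1.1.1.1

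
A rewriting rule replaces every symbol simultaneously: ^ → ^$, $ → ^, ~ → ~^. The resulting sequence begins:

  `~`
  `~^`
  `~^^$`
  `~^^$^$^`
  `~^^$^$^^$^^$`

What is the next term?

~^^$^$^^$^^$^$^^$^$^

Expanding ~^^$^$^^$^^$: ~→~^, ^→^$, ^→^$, $→^, ^→^$, $→^, ^→^$, ^→^$, $→^, ^→^$, ^→^$, $→^. Concatenated: ~^ ^$ ^$ ^ ^$ ^ ^$ ^$ ^ ^$ ^$ ^.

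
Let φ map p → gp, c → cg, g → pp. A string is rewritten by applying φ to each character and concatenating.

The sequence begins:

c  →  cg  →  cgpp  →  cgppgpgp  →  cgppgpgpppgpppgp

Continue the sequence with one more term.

cgppgpgpppgpppgpgpgpppgpgpgpppgp

φ(cgppgpgpppgpppgp) expands symbol-by-symbol to cg pp gp gp pp gp pp gp gp gp pp gp gp gp pp gp; joining the 16 pieces gives the next term.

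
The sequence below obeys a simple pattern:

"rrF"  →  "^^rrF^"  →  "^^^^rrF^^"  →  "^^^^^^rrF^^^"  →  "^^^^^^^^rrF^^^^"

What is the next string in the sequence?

s(k+1) = ^^·s(k)·^, so each term gains ^^ as a prefix and ^ as a suffix.
Applying this once more to ^^^^^^^^rrF^^^^:

^^^^^^^^^^rrF^^^^^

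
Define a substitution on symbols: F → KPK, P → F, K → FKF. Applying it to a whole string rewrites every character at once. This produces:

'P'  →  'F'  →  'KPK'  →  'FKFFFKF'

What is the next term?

KPKFKFKPKKPKKPKFKFKPK

Apply φ to FKFFFKF symbol by symbol: F→KPK, K→FKF, F→KPK, F→KPK, F→KPK, K→FKF, F→KPK; joined: KPK FKF KPK KPK KPK FKF KPK.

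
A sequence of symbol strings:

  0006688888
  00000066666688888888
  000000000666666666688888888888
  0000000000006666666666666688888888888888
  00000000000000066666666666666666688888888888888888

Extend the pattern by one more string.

The n-th term is 3n 0's then 4n-2 6's then 3n+2 8's (n = 1, 2, …).
Setting n = 6 gives 18, 22, 20 characters in each block.

000000000000000000666666666666666666666688888888888888888888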